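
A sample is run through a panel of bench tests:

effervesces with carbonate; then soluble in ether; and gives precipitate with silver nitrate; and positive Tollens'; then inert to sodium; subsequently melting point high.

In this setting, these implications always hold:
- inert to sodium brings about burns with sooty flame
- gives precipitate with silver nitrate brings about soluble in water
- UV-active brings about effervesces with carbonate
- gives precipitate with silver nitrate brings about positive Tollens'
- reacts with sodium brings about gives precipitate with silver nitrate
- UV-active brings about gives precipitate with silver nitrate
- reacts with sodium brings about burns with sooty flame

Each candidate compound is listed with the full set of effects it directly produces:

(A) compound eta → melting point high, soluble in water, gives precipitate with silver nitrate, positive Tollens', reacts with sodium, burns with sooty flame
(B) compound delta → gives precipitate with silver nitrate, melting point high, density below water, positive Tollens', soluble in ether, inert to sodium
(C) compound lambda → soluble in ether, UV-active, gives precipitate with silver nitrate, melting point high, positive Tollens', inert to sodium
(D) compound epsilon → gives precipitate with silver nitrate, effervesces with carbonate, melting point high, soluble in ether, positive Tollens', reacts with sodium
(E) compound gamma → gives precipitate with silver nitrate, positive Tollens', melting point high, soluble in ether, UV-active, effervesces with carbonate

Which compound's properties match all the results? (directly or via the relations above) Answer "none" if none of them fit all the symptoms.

Checking each candidate against the observations:
(A) compound eta — effervesces with carbonate -; soluble in ether -; gives precipitate with silver nitrate +; positive Tollens' +; inert to sodium -; melting point high +
(B) compound delta — effervesces with carbonate -; soluble in ether +; gives precipitate with silver nitrate +; positive Tollens' +; inert to sodium +; melting point high +
(C) compound lambda — accounts for every observation (effervesces with carbonate via UV-active → effervesces with carbonate)
(D) compound epsilon — effervesces with carbonate +; soluble in ether +; gives precipitate with silver nitrate +; positive Tollens' +; inert to sodium -; melting point high +
(E) compound gamma — effervesces with carbonate +; soluble in ether +; gives precipitate with silver nitrate +; positive Tollens' +; inert to sodium -; melting point high +
Only (C) is consistent with every observation.

C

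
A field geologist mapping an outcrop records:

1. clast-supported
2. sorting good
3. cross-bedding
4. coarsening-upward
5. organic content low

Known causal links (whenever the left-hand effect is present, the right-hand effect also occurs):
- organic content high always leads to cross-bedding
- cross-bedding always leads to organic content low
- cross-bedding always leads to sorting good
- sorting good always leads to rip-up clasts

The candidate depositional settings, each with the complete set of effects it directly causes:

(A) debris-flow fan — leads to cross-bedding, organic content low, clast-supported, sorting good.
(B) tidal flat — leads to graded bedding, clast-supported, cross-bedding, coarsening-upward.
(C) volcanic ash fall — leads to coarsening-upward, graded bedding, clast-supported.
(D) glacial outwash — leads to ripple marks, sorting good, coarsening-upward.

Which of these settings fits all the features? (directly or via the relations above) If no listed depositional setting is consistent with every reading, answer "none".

B

For each candidate, compare predicted effects to what was observed:
(A) debris-flow fan — does not account for coarsening-upward
(B) tidal flat — accounts for every observation (sorting good via cross-bedding → sorting good)
(C) volcanic ash fall — clast-supported ✓; sorting good ✗; cross-bedding ✗; coarsening-upward ✓; organic content low ✗
(D) glacial outwash — clast-supported ✗; sorting good ✓; cross-bedding ✗; coarsening-upward ✓; organic content low ✗
Only (B) is consistent with every observation.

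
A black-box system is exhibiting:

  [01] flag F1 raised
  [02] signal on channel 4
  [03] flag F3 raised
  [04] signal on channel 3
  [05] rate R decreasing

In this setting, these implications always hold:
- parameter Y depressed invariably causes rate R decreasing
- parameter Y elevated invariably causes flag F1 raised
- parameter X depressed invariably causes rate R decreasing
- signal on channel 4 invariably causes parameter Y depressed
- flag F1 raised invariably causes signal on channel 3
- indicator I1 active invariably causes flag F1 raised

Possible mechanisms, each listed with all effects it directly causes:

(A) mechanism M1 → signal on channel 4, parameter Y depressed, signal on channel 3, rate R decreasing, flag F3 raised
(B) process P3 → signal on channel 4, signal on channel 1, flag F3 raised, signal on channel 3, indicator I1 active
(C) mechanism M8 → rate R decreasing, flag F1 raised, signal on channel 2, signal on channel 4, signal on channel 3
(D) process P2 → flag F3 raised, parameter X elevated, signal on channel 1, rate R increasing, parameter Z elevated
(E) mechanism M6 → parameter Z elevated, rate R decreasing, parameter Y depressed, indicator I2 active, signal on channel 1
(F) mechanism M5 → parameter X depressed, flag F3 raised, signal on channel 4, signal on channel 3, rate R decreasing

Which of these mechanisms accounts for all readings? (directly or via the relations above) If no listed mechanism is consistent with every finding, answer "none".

Per-candidate check:
(A) mechanism M1 — flag F1 raised NO; signal on channel 4 yes; flag F3 raised yes; signal on channel 3 yes; rate R decreasing yes
(B) process P3 — accounts for every observation (flag F1 raised through indicator I1 active → flag F1 raised)
(C) mechanism M8 — flag F1 raised yes; signal on channel 4 yes; flag F3 raised NO; signal on channel 3 yes; rate R decreasing yes
(D) process P2 — flag F1 raised NO; signal on channel 4 NO; flag F3 raised yes; signal on channel 3 NO; rate R decreasing NO
(E) mechanism M6 — flag F1 raised NO; signal on channel 4 NO; flag F3 raised NO; signal on channel 3 NO; rate R decreasing yes
(F) mechanism M5 — flag F1 raised NO; signal on channel 4 yes; flag F3 raised yes; signal on channel 3 yes; rate R decreasing yes
(B) alone accounts for all the evidence.

B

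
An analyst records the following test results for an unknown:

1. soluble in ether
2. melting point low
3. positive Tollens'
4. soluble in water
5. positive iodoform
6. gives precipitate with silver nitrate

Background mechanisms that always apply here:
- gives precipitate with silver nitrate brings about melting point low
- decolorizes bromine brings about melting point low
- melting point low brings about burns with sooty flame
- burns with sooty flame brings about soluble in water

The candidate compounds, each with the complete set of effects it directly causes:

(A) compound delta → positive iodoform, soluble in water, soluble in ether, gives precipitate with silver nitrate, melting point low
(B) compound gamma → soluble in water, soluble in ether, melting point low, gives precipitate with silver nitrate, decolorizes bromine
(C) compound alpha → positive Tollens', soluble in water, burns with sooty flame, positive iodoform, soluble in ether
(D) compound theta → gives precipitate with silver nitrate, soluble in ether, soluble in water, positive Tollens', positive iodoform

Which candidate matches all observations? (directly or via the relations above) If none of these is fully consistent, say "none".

Per-candidate check:
(A) compound delta — soluble in ether match; melting point low match; positive Tollens' miss; soluble in water match; positive iodoform match; gives precipitate with silver nitrate match
(B) compound gamma — soluble in ether match; melting point low match; positive Tollens' miss; soluble in water match; positive iodoform miss; gives precipitate with silver nitrate match
(C) compound alpha — does not account for melting point low, gives precipitate with silver nitrate
(D) compound theta — accounts for every observation (melting point low via gives precipitate with silver nitrate → melting point low)
(D) is the only candidate with no mismatches.

D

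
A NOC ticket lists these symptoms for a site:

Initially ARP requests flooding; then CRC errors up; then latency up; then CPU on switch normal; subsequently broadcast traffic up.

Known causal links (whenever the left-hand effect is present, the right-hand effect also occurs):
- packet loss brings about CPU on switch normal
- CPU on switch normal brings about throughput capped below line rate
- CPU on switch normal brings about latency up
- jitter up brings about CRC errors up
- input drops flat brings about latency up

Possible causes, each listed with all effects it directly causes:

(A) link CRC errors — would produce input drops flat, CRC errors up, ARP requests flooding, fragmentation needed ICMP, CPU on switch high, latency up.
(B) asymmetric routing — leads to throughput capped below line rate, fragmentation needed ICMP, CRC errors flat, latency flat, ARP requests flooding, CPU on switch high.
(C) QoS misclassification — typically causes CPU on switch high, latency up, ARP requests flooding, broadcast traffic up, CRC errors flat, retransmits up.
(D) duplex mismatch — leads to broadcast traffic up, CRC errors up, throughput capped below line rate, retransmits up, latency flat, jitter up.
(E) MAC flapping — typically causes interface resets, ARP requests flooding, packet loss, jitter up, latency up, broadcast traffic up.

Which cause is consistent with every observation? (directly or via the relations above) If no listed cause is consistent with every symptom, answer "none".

Per-candidate check:
(A) link CRC errors — ARP requests flooding match; CRC errors up match; latency up match; CPU on switch normal miss; broadcast traffic up miss
(B) asymmetric routing — ARP requests flooding match; CRC errors up miss; latency up miss; CPU on switch normal miss; broadcast traffic up miss
(C) QoS misclassification — ARP requests flooding match; CRC errors up miss; latency up match; CPU on switch normal miss; broadcast traffic up match
(D) duplex mismatch — fails on ARP requests flooding, latency up, CPU on switch normal (predicts latency flat, not latency up)
(E) MAC flapping — ARP requests flooding match; CRC errors up match (through jitter up → CRC errors up); latency up match; CPU on switch normal match (through packet loss → CPU on switch normal); broadcast traffic up match
(E) alone accounts for all the evidence.

E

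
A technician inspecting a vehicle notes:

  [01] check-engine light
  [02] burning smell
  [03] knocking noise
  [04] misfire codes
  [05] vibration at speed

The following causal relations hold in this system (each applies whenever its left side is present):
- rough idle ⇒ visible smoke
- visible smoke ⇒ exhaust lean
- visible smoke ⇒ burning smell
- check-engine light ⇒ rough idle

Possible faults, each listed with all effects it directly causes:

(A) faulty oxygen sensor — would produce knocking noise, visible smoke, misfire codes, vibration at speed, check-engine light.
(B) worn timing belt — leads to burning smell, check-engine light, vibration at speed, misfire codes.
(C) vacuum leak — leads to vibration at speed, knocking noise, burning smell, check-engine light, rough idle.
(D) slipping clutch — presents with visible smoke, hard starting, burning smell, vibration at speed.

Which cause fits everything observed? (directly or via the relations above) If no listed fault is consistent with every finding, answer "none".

Per-candidate check:
(A) faulty oxygen sensor — check-engine light yes; burning smell yes (through visible smoke → burning smell); knocking noise yes; misfire codes yes; vibration at speed yes
(B) worn timing belt — does not account for knocking noise
(C) vacuum leak — check-engine light yes; burning smell yes; knocking noise yes; misfire codes NO; vibration at speed yes
(D) slipping clutch — check-engine light NO; burning smell yes; knocking noise NO; misfire codes NO; vibration at speed yes
(A) is the only candidate with no mismatches.

A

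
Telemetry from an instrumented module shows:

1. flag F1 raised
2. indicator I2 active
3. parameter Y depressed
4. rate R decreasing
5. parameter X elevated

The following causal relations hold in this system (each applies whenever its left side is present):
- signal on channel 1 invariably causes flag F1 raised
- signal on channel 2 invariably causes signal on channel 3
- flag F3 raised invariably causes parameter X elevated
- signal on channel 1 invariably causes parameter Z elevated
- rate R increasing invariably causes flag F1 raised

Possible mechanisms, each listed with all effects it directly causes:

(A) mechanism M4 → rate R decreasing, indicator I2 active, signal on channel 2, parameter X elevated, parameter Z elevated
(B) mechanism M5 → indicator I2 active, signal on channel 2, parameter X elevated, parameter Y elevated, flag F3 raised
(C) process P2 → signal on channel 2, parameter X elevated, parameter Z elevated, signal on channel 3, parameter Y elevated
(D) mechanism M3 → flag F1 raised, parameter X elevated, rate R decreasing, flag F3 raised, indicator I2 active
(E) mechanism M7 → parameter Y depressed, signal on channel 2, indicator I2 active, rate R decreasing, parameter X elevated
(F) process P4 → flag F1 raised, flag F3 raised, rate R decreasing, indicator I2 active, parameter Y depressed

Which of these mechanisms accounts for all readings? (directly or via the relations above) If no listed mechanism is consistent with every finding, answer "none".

F

Testing each hypothesis:
(A) mechanism M4 — flag F1 raised miss; indicator I2 active match; parameter Y depressed miss; rate R decreasing match; parameter X elevated match
(B) mechanism M5 — flag F1 raised miss; indicator I2 active match; parameter Y depressed miss; rate R decreasing miss; parameter X elevated match
(C) process P2 — fails on flag F1 raised, indicator I2 active, parameter Y depressed, rate R decreasing (predicts parameter Y elevated, not parameter Y depressed)
(D) mechanism M3 — does not account for parameter Y depressed
(E) mechanism M7 — flag F1 raised miss; indicator I2 active match; parameter Y depressed match; rate R decreasing match; parameter X elevated match
(F) process P4 — flag F1 raised match; indicator I2 active match; parameter Y depressed match; rate R decreasing match; parameter X elevated match (by flag F3 raised → parameter X elevated)
Only (F) is consistent with every observation.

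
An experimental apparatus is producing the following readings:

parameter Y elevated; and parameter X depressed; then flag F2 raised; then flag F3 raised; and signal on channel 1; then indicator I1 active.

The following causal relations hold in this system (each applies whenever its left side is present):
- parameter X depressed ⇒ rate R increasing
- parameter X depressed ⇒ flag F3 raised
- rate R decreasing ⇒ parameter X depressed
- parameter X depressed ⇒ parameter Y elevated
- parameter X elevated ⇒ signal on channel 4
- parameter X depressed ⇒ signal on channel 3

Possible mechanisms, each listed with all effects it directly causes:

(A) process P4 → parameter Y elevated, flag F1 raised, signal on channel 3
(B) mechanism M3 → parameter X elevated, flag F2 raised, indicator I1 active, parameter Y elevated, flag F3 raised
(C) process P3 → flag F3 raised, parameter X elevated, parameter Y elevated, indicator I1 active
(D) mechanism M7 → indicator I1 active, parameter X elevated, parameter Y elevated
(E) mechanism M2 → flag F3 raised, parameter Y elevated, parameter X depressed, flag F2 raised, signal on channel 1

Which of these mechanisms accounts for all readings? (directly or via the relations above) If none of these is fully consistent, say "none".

Checking each candidate against the observations:
(A) process P4 — does not account for parameter X depressed, flag F2 raised, flag F3 raised, signal on channel 1, indicator I1 active
(B) mechanism M3 — fails on parameter X depressed, signal on channel 1 (predicts parameter X elevated, not parameter X depressed)
(C) process P3 — parameter Y elevated +; parameter X depressed -; flag F2 raised -; flag F3 raised +; signal on channel 1 -; indicator I1 active +
(D) mechanism M7 — parameter Y elevated +; parameter X depressed -; flag F2 raised -; flag F3 raised -; signal on channel 1 -; indicator I1 active +
(E) mechanism M2 — does not account for indicator I1 active
No candidate is consistent with all observations.

none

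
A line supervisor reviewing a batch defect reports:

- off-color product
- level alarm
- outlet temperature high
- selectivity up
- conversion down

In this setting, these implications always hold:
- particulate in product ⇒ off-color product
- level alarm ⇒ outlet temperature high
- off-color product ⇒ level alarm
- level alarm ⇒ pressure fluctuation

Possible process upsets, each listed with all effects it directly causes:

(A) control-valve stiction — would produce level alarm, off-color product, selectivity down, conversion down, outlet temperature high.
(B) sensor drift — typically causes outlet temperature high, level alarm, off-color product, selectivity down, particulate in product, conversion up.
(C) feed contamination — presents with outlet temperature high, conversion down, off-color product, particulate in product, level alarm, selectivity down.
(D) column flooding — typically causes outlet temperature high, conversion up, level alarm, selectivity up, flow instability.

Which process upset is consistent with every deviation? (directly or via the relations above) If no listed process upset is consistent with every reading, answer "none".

none

Testing each hypothesis:
(A) control-valve stiction — fails on selectivity up (predicts selectivity down, not selectivity up)
(B) sensor drift — fails on selectivity up, conversion down (predicts selectivity down, not selectivity up; predicts conversion up, not conversion down)
(C) feed contamination — off-color product +; level alarm +; outlet temperature high +; selectivity up -; conversion down +
(D) column flooding — off-color product -; level alarm +; outlet temperature high +; selectivity up +; conversion down -
No candidate is consistent with all observations.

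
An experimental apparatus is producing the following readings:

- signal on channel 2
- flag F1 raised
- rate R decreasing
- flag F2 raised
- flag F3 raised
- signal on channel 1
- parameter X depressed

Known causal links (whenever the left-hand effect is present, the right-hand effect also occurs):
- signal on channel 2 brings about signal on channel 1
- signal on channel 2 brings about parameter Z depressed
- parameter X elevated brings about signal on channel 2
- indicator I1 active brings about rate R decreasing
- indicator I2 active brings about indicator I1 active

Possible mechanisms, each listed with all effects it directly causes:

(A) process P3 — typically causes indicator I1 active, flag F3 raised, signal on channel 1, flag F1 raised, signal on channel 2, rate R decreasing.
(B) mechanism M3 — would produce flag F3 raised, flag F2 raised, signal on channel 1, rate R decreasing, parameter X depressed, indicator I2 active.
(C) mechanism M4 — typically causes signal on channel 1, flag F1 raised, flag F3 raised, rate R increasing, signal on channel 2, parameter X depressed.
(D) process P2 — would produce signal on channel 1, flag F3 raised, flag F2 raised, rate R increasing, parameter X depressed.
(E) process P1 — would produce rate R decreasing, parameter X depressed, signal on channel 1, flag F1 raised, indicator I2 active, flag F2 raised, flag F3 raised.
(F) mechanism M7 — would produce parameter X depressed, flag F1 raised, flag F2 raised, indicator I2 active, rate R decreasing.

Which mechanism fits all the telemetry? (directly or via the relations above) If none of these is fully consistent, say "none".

Checking each candidate against the observations:
(A) process P3 — does not account for flag F2 raised, parameter X depressed
(B) mechanism M3 — does not account for signal on channel 2, flag F1 raised
(C) mechanism M4 — signal on channel 2 +; flag F1 raised +; rate R decreasing -; flag F2 raised -; flag F3 raised +; signal on channel 1 +; parameter X depressed +
(D) process P2 — signal on channel 2 -; flag F1 raised -; rate R decreasing -; flag F2 raised +; flag F3 raised +; signal on channel 1 +; parameter X depressed +
(E) process P1 — signal on channel 2 -; flag F1 raised +; rate R decreasing +; flag F2 raised +; flag F3 raised +; signal on channel 1 +; parameter X depressed +
(F) mechanism M7 — does not account for signal on channel 2, flag F3 raised, signal on channel 1
None of the listed candidates fits everything.

none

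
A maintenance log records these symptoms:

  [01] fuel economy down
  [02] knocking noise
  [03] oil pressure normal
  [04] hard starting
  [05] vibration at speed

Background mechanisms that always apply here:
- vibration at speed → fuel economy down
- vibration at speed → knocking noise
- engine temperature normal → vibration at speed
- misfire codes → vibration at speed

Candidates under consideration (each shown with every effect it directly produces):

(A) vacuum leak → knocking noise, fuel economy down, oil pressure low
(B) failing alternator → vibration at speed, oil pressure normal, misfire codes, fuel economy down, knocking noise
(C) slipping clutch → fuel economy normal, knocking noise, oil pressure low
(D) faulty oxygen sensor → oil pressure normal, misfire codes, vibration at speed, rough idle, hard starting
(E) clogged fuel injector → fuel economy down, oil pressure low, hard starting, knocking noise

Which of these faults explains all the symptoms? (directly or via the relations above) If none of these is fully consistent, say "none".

D

Checking each candidate against the observations:
(A) vacuum leak — fails on oil pressure normal, hard starting, vibration at speed (predicts oil pressure low, not oil pressure normal)
(B) failing alternator — fuel economy down yes; knocking noise yes; oil pressure normal yes; hard starting NO; vibration at speed yes
(C) slipping clutch — fuel economy down NO; knocking noise yes; oil pressure normal NO; hard starting NO; vibration at speed NO
(D) faulty oxygen sensor — fuel economy down yes (via vibration at speed → fuel economy down); knocking noise yes (via vibration at speed → knocking noise); oil pressure normal yes; hard starting yes; vibration at speed yes
(E) clogged fuel injector — fuel economy down yes; knocking noise yes; oil pressure normal NO; hard starting yes; vibration at speed NO
Only (D) is consistent with every observation.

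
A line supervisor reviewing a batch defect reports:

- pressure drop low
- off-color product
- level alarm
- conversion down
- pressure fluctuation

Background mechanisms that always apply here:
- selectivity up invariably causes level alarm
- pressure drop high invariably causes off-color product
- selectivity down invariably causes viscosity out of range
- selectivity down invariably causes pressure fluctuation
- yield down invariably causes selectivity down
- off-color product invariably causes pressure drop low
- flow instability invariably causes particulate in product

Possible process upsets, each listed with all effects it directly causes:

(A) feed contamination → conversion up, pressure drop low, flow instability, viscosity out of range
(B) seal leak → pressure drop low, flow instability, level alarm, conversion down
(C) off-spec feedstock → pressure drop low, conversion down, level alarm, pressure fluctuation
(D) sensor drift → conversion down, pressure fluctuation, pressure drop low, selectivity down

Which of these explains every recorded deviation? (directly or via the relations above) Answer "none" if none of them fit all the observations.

Per-candidate check:
(A) feed contamination — pressure drop low yes; off-color product NO; level alarm NO; conversion down NO; pressure fluctuation NO
(B) seal leak — pressure drop low yes; off-color product NO; level alarm yes; conversion down yes; pressure fluctuation NO
(C) off-spec feedstock — does not account for off-color product
(D) sensor drift — does not account for off-color product, level alarm
None of the listed candidates fits everything.

none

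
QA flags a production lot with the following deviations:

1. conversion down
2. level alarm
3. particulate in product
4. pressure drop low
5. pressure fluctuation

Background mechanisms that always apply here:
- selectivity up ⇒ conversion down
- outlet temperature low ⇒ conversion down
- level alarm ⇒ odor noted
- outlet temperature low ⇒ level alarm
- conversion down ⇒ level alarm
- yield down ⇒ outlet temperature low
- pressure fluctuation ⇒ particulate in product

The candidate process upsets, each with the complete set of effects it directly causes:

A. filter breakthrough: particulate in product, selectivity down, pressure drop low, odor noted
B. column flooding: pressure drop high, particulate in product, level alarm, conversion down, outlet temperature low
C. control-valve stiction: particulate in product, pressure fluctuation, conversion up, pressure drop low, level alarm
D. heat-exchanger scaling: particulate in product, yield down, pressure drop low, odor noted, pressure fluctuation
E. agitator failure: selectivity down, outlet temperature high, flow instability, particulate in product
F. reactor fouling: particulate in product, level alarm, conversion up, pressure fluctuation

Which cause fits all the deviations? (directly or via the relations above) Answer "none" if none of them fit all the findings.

For each candidate, compare predicted effects to what was observed:
(A) filter breakthrough — does not account for conversion down, level alarm, pressure fluctuation
(B) column flooding — conversion down +; level alarm +; particulate in product +; pressure drop low -; pressure fluctuation -
(C) control-valve stiction — fails on conversion down (predicts conversion up, not conversion down)
(D) heat-exchanger scaling — conversion down + (by yield down → outlet temperature low → conversion down); level alarm + (by yield down → outlet temperature low → level alarm); particulate in product +; pressure drop low +; pressure fluctuation +
(E) agitator failure — does not account for conversion down, level alarm, pressure drop low, pressure fluctuation
(F) reactor fouling — fails on conversion down, pressure drop low (predicts conversion up, not conversion down)
(D) is the only candidate with no mismatches.

D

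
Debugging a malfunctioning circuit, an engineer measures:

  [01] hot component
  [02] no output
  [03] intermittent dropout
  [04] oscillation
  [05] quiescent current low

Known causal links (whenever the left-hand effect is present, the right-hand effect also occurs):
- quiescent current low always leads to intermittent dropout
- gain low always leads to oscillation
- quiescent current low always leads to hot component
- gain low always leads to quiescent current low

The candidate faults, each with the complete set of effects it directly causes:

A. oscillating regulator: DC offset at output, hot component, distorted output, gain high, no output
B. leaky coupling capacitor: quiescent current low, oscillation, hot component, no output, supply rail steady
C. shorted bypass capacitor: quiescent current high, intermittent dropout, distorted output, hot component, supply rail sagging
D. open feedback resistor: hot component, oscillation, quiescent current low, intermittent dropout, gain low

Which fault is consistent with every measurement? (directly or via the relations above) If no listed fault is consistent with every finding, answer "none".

Per-candidate check:
(A) oscillating regulator — does not account for intermittent dropout, oscillation, quiescent current low
(B) leaky coupling capacitor — accounts for every observation (intermittent dropout by quiescent current low → intermittent dropout)
(C) shorted bypass capacitor — fails on no output, oscillation, quiescent current low (predicts quiescent current high, not quiescent current low)
(D) open feedback resistor — hot component ✓; no output ✗; intermittent dropout ✓; oscillation ✓; quiescent current low ✓
(B) is the only candidate with no mismatches.

B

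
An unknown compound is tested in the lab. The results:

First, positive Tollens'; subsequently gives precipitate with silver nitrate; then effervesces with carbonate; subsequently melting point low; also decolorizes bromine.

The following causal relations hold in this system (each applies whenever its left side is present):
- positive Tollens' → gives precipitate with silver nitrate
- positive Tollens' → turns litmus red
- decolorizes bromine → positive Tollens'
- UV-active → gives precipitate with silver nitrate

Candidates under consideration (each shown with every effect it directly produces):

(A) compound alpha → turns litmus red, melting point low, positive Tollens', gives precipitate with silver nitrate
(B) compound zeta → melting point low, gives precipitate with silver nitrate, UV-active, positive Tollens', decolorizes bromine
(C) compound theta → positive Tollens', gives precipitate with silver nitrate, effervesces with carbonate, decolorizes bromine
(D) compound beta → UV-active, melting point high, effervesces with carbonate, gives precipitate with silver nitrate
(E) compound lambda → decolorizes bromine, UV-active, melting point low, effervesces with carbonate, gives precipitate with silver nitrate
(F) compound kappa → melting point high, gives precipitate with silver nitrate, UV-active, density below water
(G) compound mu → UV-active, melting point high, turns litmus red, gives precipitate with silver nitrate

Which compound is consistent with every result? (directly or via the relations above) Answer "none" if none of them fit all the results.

E

Checking each candidate against the observations:
(A) compound alpha — positive Tollens' ✓; gives precipitate with silver nitrate ✓; effervesces with carbonate ✗; melting point low ✓; decolorizes bromine ✗
(B) compound zeta — positive Tollens' ✓; gives precipitate with silver nitrate ✓; effervesces with carbonate ✗; melting point low ✓; decolorizes bromine ✓
(C) compound theta — positive Tollens' ✓; gives precipitate with silver nitrate ✓; effervesces with carbonate ✓; melting point low ✗; decolorizes bromine ✓
(D) compound beta — positive Tollens' ✗; gives precipitate with silver nitrate ✓; effervesces with carbonate ✓; melting point low ✗; decolorizes bromine ✗
(E) compound lambda — accounts for every observation (positive Tollens' through decolorizes bromine → positive Tollens')
(F) compound kappa — fails on positive Tollens', effervesces with carbonate, melting point low, decolorizes bromine (predicts melting point high, not melting point low)
(G) compound mu — fails on positive Tollens', effervesces with carbonate, melting point low, decolorizes bromine (predicts melting point high, not melting point low)
(E) is the only candidate with no mismatches.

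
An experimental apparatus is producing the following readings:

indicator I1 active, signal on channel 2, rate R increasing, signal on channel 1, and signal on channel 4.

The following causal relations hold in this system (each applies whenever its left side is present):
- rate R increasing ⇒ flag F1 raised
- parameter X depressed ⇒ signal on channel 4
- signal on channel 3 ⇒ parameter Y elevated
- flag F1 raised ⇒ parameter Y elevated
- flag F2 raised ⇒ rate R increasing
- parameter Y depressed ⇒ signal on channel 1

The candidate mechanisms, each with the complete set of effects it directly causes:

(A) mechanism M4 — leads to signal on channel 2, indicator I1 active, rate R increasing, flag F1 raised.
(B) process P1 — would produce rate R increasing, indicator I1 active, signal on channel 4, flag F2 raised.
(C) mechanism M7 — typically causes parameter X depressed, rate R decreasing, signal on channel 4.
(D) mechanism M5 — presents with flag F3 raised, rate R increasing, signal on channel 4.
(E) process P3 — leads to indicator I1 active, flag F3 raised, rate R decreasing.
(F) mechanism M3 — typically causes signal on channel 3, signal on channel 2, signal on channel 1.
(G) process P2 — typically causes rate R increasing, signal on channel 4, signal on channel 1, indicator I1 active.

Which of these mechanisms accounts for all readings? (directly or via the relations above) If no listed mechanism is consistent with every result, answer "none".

none

Checking each candidate against the observations:
(A) mechanism M4 — indicator I1 active +; signal on channel 2 +; rate R increasing +; signal on channel 1 -; signal on channel 4 -
(B) process P1 — indicator I1 active +; signal on channel 2 -; rate R increasing +; signal on channel 1 -; signal on channel 4 +
(C) mechanism M7 — indicator I1 active -; signal on channel 2 -; rate R increasing -; signal on channel 1 -; signal on channel 4 +
(D) mechanism M5 — indicator I1 active -; signal on channel 2 -; rate R increasing +; signal on channel 1 -; signal on channel 4 +
(E) process P3 — fails on signal on channel 2, rate R increasing, signal on channel 1, signal on channel 4 (predicts rate R decreasing, not rate R increasing)
(F) mechanism M3 — indicator I1 active -; signal on channel 2 +; rate R increasing -; signal on channel 1 +; signal on channel 4 -
(G) process P2 — indicator I1 active +; signal on channel 2 -; rate R increasing +; signal on channel 1 +; signal on channel 4 +
Every candidate fails on at least one observation.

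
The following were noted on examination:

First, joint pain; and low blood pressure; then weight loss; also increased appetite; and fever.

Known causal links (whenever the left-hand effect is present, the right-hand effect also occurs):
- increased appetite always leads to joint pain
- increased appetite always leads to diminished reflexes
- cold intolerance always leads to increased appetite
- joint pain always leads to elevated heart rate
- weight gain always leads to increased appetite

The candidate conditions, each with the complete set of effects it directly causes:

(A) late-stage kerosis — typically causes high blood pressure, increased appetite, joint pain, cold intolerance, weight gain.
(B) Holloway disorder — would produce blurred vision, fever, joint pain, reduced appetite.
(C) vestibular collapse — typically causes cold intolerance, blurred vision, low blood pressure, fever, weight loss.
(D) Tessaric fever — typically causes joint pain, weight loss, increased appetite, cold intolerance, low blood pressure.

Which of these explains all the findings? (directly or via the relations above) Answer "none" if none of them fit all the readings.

C

For each candidate, compare predicted effects to what was observed:
(A) late-stage kerosis — joint pain match; low blood pressure miss; weight loss miss; increased appetite match; fever miss
(B) Holloway disorder — fails on low blood pressure, weight loss, increased appetite (predicts reduced appetite, not increased appetite)
(C) vestibular collapse — accounts for every observation (joint pain via cold intolerance → increased appetite → joint pain)
(D) Tessaric fever — does not account for fever
Only (C) is consistent with every observation.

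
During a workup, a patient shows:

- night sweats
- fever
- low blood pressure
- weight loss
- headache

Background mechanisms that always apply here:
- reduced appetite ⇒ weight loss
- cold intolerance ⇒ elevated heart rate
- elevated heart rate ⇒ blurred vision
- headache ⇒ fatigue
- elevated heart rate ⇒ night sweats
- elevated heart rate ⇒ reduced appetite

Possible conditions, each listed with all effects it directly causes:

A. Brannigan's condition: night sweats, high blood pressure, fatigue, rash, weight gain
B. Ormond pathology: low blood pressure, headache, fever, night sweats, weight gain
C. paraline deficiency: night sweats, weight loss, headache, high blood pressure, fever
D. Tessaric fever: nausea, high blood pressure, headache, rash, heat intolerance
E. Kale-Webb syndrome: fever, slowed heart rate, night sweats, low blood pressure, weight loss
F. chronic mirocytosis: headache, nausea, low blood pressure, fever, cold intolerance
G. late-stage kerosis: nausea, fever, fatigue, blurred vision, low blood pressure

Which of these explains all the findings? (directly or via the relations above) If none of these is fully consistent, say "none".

Testing each hypothesis:
(A) Brannigan's condition — night sweats match; fever miss; low blood pressure miss; weight loss miss; headache miss
(B) Ormond pathology — night sweats match; fever match; low blood pressure match; weight loss miss; headache match
(C) paraline deficiency — fails on low blood pressure (predicts high blood pressure, not low blood pressure)
(D) Tessaric fever — night sweats miss; fever miss; low blood pressure miss; weight loss miss; headache match
(E) Kale-Webb syndrome — does not account for headache
(F) chronic mirocytosis — night sweats match (by cold intolerance → elevated heart rate → night sweats); fever match; low blood pressure match; weight loss match (by cold intolerance → elevated heart rate → reduced appetite → weight loss); headache match
(G) late-stage kerosis — night sweats miss; fever match; low blood pressure match; weight loss miss; headache miss
Only (F) is consistent with every observation.

F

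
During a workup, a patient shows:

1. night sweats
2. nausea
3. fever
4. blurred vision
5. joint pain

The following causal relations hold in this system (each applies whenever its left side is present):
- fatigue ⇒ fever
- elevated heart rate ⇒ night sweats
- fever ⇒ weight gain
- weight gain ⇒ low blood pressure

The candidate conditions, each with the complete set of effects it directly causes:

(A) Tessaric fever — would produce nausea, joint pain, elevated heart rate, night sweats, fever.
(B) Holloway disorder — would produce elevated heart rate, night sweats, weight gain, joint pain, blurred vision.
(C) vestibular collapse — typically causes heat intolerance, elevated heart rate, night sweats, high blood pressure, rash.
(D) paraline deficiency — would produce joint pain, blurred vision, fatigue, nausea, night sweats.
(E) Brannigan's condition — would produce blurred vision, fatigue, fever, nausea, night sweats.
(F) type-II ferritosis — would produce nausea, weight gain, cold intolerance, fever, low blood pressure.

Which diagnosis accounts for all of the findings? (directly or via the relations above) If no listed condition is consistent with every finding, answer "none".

Per-candidate check:
(A) Tessaric fever — night sweats yes; nausea yes; fever yes; blurred vision NO; joint pain yes
(B) Holloway disorder — night sweats yes; nausea NO; fever NO; blurred vision yes; joint pain yes
(C) vestibular collapse — does not account for nausea, fever, blurred vision, joint pain
(D) paraline deficiency — night sweats yes; nausea yes; fever yes (through fatigue → fever); blurred vision yes; joint pain yes
(E) Brannigan's condition — does not account for joint pain
(F) type-II ferritosis — does not account for night sweats, blurred vision, joint pain
(D) is the only candidate with no mismatches.

D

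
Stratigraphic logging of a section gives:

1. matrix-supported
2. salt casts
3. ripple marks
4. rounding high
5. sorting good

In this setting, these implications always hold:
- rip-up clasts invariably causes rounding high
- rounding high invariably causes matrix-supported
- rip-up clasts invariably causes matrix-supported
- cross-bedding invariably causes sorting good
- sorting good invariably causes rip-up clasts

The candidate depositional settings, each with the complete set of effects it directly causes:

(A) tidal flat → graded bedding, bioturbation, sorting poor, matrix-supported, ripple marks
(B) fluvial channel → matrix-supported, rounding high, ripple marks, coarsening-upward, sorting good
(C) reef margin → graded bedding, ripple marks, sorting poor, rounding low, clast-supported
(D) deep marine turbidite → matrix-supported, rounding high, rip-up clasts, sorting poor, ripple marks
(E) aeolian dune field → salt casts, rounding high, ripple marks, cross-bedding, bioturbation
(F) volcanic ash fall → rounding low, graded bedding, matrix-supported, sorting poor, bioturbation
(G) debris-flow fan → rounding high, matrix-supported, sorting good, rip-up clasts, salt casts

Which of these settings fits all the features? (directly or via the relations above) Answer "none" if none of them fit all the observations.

Checking each candidate against the observations:
(A) tidal flat — fails on salt casts, rounding high, sorting good (predicts sorting poor, not sorting good)
(B) fluvial channel — does not account for salt casts
(C) reef margin — matrix-supported -; salt casts -; ripple marks +; rounding high -; sorting good -
(D) deep marine turbidite — matrix-supported +; salt casts -; ripple marks +; rounding high +; sorting good -
(E) aeolian dune field — matrix-supported + (through rounding high → matrix-supported); salt casts +; ripple marks +; rounding high +; sorting good + (through cross-bedding → sorting good)
(F) volcanic ash fall — matrix-supported +; salt casts -; ripple marks -; rounding high -; sorting good -
(G) debris-flow fan — matrix-supported +; salt casts +; ripple marks -; rounding high +; sorting good +
(E) alone accounts for all the evidence.

E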